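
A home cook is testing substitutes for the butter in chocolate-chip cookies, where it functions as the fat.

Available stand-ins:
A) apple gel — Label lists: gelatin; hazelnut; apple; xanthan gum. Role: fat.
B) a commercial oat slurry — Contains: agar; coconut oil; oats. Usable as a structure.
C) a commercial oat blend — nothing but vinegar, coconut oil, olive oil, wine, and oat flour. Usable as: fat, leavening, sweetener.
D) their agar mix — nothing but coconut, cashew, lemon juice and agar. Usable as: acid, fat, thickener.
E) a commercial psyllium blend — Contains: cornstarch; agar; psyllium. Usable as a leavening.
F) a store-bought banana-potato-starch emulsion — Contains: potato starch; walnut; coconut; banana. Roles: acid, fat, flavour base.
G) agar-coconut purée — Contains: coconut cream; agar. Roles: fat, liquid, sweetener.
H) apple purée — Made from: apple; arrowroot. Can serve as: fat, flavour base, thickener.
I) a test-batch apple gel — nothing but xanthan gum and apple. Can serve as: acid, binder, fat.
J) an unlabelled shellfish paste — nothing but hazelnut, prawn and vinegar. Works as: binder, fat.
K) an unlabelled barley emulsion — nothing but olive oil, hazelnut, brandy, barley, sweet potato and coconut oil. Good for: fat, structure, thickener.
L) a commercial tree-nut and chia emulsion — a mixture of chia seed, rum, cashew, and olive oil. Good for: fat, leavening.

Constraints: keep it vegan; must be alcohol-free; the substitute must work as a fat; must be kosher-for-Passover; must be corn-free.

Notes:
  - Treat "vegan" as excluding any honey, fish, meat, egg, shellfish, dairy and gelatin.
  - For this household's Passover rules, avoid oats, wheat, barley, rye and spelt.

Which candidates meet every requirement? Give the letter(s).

A: has gelatin, so not vegan — out
B: not usable as a fat; has oats, so not kosher-for-Passover — reject
C: has oat flour, so not kosher-for-Passover; has wine, so not alcohol-free — no
D: no corn, kosher-for-Passover — keep
E: not usable as a fat; has cornstarch, so not corn-free — out
F: works as a fat, vegan, kosher-for-Passover — keep
G: works as a fat, no corn, kosher-for-Passover — valid
H: only apple and arrowroot; none excluded — keep
I: works as a fat, no corn, kosher-for-Passover — valid
J: has prawn, so not vegan — reject
K: has barley, so not kosher-for-Passover; has brandy, so not alcohol-free — reject
L: has rum, so not alcohol-free — out

D, F, G, H, I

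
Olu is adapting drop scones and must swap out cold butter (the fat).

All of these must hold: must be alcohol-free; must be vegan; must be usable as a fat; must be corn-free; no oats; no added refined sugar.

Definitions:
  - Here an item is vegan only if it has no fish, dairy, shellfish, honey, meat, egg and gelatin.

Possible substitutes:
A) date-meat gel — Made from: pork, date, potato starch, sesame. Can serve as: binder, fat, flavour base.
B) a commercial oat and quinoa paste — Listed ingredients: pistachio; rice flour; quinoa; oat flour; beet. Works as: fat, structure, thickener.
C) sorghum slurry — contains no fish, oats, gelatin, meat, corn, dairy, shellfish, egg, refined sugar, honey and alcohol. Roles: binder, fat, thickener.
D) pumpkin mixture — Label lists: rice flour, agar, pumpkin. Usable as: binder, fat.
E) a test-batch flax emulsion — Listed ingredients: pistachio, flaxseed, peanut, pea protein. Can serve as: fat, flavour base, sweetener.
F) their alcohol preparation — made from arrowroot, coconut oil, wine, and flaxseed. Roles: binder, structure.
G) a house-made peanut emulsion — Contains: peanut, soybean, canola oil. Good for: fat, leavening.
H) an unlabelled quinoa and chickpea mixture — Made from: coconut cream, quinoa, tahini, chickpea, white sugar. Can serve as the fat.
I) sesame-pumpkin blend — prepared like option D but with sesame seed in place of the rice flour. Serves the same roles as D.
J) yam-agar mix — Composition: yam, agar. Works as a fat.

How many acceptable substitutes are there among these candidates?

A: has pork, so not vegan — no
B: has oat flour, so not oat-free — reject
C: works as a fat, vegan, no oats — OK
D: only rice flour, pumpkin, and agar; none excluded — OK
E: every rule checks out — keep
F: not usable as a fat; has wine, so not alcohol-free — no
G: every rule checks out — keep
H: has white sugar, so not no-added-sugar — reject
I: nothing on the exclusion list — keep
J: only yam and agar; none excluded — keep

6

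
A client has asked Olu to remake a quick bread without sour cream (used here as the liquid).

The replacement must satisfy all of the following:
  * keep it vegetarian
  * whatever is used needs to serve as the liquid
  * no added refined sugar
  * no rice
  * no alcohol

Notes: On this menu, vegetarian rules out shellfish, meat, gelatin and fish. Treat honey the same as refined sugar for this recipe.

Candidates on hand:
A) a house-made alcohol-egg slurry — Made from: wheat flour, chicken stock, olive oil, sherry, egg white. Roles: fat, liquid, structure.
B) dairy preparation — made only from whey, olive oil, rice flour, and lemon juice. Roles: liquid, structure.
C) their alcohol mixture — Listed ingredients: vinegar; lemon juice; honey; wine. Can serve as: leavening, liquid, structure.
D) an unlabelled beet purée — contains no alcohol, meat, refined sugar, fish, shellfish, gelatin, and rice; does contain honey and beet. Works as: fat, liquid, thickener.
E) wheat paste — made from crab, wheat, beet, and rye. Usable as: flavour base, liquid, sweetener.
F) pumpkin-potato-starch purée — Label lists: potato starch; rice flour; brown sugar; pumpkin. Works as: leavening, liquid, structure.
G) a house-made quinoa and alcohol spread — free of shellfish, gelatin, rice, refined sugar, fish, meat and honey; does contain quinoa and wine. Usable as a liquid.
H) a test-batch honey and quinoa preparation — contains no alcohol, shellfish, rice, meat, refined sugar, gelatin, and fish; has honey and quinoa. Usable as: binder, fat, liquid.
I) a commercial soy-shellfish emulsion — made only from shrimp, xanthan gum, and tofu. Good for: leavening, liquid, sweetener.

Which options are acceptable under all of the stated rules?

none

A: has chicken stock, so not vegetarian; has sherry, so not alcohol-free — reject
B: has rice flour, so not rice-free — no
C: has wine, so not alcohol-free; has honey, so not no-added-sugar — reject
D: has honey, so not no-added-sugar — no
E: has crab, so not vegetarian — no
F: has rice flour, so not rice-free; has brown sugar, so not no-added-sugar — reject
G: has wine, so not alcohol-free — reject
H: has honey, so not no-added-sugar — no
I: has shrimp, so not vegetarian — no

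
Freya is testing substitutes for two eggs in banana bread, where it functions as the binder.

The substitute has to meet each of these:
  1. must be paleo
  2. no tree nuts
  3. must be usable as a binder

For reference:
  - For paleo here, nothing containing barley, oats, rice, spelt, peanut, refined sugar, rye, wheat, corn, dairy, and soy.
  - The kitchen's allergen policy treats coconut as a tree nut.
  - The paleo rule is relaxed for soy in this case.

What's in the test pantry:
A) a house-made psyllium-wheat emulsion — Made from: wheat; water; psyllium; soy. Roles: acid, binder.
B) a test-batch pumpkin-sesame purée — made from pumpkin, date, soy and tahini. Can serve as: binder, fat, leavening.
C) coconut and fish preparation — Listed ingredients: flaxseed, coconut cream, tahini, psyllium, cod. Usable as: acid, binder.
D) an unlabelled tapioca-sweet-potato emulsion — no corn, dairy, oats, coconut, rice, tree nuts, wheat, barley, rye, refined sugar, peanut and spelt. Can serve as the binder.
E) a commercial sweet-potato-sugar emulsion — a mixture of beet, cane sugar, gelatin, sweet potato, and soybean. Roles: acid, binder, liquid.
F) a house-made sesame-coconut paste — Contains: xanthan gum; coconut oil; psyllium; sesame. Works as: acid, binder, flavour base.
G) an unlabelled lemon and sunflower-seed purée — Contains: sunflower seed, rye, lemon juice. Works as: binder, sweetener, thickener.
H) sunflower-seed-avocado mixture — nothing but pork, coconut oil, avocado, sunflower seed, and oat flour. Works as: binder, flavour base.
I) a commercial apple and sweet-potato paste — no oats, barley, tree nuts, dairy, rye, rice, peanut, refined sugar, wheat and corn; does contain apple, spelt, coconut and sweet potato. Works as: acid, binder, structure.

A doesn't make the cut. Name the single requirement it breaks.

usable as a binder: satisfied
paleo: has wheat — fails
tree-nut-free: satisfied

paleo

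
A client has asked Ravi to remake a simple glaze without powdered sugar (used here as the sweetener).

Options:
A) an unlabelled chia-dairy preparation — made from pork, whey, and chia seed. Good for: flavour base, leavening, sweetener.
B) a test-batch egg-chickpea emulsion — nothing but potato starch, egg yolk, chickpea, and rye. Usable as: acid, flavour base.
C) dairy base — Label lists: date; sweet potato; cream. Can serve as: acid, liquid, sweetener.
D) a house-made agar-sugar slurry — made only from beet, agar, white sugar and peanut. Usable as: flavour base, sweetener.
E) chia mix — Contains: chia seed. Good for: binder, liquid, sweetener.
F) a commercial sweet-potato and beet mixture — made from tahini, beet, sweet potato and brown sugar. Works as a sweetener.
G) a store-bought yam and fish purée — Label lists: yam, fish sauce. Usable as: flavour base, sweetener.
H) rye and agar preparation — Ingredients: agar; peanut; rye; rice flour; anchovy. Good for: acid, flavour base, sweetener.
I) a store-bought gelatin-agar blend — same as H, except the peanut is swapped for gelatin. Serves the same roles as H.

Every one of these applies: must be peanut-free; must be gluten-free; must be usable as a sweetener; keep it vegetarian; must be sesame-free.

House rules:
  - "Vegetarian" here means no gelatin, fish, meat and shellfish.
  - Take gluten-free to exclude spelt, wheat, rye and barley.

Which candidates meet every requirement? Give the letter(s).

A: has pork, so not vegetarian — out
B: not usable as a sweetener; has rye, so not gluten-free — no
C: every rule checks out — keep
D: has peanut, so not peanut-free — out
E: only chia seed; none excluded — valid
F: has tahini, so not sesame-free — no
G: has fish sauce, so not vegetarian — no
H: has anchovy, so not vegetarian; has rye, so not gluten-free (and 1 more) — no
I: has anchovy, so not vegetarian; has rye, so not gluten-free — out

C, E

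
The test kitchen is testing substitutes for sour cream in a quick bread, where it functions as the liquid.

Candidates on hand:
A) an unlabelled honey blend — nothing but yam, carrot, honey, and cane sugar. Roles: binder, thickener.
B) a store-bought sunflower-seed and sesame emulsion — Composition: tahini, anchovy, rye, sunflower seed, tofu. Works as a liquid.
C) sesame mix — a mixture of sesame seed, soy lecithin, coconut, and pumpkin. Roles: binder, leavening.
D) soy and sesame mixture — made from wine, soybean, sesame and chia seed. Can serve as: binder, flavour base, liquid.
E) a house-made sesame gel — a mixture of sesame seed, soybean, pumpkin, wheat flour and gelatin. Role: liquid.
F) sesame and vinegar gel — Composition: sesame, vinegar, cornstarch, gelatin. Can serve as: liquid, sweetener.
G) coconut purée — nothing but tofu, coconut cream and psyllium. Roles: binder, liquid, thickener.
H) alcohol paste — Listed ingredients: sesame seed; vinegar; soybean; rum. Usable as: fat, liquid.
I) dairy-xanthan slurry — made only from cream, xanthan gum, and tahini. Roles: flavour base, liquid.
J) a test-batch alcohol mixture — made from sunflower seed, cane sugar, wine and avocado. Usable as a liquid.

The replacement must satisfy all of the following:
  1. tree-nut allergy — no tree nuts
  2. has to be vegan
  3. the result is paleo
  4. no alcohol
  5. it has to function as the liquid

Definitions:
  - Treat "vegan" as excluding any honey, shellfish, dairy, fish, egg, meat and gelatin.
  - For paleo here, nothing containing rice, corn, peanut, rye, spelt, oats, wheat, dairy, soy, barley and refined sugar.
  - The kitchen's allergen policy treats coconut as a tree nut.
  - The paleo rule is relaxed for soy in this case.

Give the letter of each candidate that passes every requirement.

A: not usable as a liquid; has honey, so not vegan (and 1 more) — reject
B: has anchovy, so not vegan; has rye, so not paleo — reject
C: not usable as a liquid; has coconut, so not tree-nut-free — no
D: has wine, so not alcohol-free — no
E: has gelatin, so not vegan; has wheat flour, so not paleo — reject
F: has gelatin, so not vegan; has cornstarch, so not paleo — out
G: has coconut cream, so not tree-nut-free — out
H: has rum, so not alcohol-free — out
I: has cream, so not vegan; has cream, so not paleo — reject
J: has cane sugar, so not paleo; has wine, so not alcohol-free — no

none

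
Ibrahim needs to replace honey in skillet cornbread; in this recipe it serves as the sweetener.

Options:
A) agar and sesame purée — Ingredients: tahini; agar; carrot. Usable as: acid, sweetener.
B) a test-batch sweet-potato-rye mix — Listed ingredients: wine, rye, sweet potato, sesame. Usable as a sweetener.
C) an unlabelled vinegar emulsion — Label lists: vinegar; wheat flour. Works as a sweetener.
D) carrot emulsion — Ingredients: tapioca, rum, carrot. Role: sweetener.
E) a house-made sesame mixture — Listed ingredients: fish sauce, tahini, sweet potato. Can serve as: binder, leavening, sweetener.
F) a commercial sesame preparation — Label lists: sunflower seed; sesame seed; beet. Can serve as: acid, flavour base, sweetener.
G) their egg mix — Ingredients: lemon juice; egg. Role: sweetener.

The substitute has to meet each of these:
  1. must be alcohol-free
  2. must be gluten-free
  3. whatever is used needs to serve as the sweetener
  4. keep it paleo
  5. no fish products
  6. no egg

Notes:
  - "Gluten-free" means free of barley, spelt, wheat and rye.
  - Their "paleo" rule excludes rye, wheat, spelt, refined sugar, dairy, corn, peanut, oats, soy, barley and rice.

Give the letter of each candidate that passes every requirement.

A: only tahini, agar, and carrot; none excluded — keep
B: has rye, so not gluten-free; has rye, so not paleo (and 1 more) — no
C: has wheat flour, so not gluten-free; has wheat flour, so not paleo — no
D: has rum, so not alcohol-free — out
E: has fish sauce, so not fish-free — no
F: only sesame seed, sunflower seed, and beet; none excluded — valid
G: has egg, so not egg-free — out

A, F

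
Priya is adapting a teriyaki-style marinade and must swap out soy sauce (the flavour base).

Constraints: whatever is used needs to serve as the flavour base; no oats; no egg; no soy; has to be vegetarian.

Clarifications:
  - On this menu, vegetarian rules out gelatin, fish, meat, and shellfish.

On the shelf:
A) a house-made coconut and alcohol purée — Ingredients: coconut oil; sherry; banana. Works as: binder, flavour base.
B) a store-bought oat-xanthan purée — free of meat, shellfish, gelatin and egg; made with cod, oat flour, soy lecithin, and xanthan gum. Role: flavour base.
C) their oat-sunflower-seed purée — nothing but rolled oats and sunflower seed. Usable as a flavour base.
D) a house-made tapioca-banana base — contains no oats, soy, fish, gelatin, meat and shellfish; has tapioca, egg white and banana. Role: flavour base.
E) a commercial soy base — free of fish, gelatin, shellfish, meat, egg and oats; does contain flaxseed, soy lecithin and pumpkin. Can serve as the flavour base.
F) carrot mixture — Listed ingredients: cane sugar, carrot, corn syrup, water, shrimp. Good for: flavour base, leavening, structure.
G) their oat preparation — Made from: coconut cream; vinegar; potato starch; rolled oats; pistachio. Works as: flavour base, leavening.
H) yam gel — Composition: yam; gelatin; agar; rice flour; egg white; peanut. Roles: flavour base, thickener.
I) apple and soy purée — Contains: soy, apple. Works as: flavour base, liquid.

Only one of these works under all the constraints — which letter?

A: nothing on the exclusion list — keep
B: has cod, so not vegetarian; has oat flour, so not oat-free (and 1 more) — out
C: has rolled oats, so not oat-free — reject
D: has egg white, so not egg-free — out
E: has soy lecithin, so not soy-free — reject
F: has shrimp, so not vegetarian — out
G: has rolled oats, so not oat-free — no
H: has gelatin, so not vegetarian; has egg white, so not egg-free — out
I: has soy, so not soy-free — out

A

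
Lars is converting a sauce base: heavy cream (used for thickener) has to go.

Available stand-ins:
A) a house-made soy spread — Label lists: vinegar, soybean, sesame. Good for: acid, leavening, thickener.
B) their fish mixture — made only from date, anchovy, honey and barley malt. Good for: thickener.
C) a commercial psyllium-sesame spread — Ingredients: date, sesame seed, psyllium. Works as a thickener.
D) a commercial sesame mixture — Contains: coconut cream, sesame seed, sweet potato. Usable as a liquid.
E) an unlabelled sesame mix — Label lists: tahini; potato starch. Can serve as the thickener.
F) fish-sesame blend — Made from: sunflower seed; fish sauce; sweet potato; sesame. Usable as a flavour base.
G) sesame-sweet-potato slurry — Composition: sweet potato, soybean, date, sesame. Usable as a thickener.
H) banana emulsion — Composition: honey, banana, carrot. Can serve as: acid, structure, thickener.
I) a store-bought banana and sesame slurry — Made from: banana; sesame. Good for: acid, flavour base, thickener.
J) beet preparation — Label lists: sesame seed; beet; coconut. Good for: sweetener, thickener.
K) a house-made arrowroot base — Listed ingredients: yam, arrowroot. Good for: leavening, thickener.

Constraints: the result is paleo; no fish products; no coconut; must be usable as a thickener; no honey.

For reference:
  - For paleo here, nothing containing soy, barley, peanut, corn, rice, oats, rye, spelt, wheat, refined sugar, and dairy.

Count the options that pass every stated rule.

4

A: has soybean, so not paleo — out
B: has barley malt, so not paleo; has honey, so not honey-free (and 1 more) — reject
C: works as a thickener, paleo, no honey — valid
D: not usable as a thickener; has coconut cream, so not coconut-free — no
E: every rule checks out — OK
F: not usable as a thickener; has fish sauce, so not fish-free — no
G: has soybean, so not paleo — no
H: has honey, so not honey-free — out
I: nothing on the exclusion list — keep
J: has coconut, so not coconut-free — reject
K: only yam and arrowroot; none excluded — keep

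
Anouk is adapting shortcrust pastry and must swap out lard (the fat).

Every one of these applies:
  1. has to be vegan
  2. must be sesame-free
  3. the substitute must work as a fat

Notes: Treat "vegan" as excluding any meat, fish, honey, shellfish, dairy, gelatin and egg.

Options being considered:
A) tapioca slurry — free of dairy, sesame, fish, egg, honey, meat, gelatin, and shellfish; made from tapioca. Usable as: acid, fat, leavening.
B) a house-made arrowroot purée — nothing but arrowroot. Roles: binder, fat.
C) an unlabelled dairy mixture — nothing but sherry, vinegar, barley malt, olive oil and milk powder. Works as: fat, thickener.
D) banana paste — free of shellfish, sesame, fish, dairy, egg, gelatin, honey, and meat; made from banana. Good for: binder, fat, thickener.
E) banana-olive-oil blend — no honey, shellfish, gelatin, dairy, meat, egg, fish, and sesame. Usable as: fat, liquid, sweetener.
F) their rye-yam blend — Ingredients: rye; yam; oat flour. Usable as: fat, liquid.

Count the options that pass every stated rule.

A: all constraints satisfied — valid
B: only arrowroot; none excluded — OK
C: has milk powder, so not vegan — out
D: all constraints satisfied — valid
E: nothing on the exclusion list — OK
F: only oat flour, rye, and yam; none excluded — valid

5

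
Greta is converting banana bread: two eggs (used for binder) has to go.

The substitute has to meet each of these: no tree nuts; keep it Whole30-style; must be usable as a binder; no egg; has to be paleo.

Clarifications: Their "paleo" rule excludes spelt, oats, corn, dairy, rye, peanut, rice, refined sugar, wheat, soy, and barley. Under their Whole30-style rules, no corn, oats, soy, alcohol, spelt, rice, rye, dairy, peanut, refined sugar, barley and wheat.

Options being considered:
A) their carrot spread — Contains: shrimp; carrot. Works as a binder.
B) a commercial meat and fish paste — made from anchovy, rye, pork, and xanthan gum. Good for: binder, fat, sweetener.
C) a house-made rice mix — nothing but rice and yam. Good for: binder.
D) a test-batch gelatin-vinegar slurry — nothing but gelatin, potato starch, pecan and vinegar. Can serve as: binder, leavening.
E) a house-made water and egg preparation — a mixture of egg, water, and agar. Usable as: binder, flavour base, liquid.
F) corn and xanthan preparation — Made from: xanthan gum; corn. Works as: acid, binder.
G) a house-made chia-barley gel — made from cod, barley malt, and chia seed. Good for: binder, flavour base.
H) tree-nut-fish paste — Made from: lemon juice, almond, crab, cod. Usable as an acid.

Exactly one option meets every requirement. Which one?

A: only shrimp and carrot; none excluded — valid
B: has rye, so not paleo; has rye, so not Whole30-style — reject
C: has rice, so not paleo; has rice, so not Whole30-style — out
D: has pecan, so not tree-nut-free — reject
E: has egg, so not egg-free — no
F: has corn, so not paleo; has corn, so not Whole30-style — reject
G: has barley malt, so not paleo; has barley malt, so not Whole30-style — no
H: not usable as a binder; has almond, so not tree-nut-free — no

A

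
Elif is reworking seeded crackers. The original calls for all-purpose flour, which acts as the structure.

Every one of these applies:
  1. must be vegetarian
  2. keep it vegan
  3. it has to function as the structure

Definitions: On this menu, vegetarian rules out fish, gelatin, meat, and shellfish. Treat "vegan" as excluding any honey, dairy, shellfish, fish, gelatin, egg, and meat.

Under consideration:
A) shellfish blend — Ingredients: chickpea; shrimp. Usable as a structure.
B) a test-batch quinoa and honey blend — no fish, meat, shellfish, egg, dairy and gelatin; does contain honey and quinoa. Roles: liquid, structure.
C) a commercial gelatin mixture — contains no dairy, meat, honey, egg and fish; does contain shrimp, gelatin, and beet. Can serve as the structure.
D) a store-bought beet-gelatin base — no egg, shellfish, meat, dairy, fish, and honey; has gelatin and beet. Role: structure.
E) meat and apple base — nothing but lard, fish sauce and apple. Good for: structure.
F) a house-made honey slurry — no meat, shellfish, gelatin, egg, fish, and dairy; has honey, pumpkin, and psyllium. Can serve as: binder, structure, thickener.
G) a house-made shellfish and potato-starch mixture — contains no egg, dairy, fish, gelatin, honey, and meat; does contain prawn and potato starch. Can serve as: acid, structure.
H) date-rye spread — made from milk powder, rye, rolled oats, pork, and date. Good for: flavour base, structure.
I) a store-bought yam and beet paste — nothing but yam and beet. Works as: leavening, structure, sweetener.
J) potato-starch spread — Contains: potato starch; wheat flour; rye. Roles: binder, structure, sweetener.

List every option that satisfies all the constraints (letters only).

A: has shrimp, so not vegetarian; has shrimp, so not vegan — out
B: has honey, so not vegan — no
C: has gelatin, so not vegetarian; has gelatin, so not vegan — no
D: has gelatin, so not vegetarian; has gelatin, so not vegan — reject
E: has fish sauce, so not vegetarian; has fish sauce, so not vegan — no
F: has honey, so not vegan — out
G: has prawn, so not vegetarian; has prawn, so not vegan — no
H: has pork, so not vegetarian; has milk powder, so not vegan — reject
I: all constraints satisfied — keep
J: all constraints satisfied — keep

I, J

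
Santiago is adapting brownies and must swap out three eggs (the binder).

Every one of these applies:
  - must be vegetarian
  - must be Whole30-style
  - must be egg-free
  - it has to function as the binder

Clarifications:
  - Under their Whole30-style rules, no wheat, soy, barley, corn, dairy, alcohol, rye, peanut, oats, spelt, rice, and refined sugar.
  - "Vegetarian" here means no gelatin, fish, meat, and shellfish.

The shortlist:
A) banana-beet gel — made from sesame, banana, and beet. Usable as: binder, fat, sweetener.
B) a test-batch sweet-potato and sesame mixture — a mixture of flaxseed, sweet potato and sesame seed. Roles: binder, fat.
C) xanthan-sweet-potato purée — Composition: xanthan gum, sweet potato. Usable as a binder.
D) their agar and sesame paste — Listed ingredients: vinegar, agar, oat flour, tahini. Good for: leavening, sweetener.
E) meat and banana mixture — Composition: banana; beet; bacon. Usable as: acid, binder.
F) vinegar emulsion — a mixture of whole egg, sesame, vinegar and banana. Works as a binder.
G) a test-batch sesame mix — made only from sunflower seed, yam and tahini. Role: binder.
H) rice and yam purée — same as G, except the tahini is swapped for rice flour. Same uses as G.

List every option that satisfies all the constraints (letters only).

A, B, C, G

A: only sesame, beet and banana; none excluded — keep
B: only sesame seed, sweet potato and flaxseed; none excluded — OK
C: works as a binder, vegetarian, no egg — valid
D: not usable as a binder; has oat flour, so not Whole30-style — no
E: has bacon, so not vegetarian — out
F: has whole egg, so not egg-free — out
G: Whole30-style, no egg — OK
H: has rice flour, so not Whole30-style — reject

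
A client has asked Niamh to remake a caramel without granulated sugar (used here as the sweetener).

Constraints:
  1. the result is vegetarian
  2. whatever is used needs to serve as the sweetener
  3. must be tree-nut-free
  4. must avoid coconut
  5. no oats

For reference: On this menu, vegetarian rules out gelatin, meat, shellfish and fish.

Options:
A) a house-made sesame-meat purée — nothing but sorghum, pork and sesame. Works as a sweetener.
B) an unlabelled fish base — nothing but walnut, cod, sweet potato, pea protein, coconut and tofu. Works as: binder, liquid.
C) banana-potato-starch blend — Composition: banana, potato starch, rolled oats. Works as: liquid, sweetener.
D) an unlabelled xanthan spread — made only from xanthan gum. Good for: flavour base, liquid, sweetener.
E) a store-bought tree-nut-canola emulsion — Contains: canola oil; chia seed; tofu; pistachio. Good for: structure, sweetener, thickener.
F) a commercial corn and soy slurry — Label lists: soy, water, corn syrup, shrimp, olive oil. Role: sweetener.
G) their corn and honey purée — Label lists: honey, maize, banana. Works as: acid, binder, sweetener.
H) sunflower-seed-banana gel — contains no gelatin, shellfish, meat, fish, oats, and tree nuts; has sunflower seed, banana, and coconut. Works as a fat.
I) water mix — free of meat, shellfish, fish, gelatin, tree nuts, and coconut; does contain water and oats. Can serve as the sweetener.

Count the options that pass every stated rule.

2

A: has pork, so not vegetarian — no
B: not usable as a sweetener; has cod, so not vegetarian (and 2 more) — no
C: has rolled oats, so not oat-free — no
D: only xanthan gum; none excluded — valid
E: has pistachio, so not tree-nut-free — no
F: has shrimp, so not vegetarian — out
G: every rule checks out — OK
H: not usable as a sweetener; has coconut, so not coconut-free — out
I: has oats, so not oat-free — no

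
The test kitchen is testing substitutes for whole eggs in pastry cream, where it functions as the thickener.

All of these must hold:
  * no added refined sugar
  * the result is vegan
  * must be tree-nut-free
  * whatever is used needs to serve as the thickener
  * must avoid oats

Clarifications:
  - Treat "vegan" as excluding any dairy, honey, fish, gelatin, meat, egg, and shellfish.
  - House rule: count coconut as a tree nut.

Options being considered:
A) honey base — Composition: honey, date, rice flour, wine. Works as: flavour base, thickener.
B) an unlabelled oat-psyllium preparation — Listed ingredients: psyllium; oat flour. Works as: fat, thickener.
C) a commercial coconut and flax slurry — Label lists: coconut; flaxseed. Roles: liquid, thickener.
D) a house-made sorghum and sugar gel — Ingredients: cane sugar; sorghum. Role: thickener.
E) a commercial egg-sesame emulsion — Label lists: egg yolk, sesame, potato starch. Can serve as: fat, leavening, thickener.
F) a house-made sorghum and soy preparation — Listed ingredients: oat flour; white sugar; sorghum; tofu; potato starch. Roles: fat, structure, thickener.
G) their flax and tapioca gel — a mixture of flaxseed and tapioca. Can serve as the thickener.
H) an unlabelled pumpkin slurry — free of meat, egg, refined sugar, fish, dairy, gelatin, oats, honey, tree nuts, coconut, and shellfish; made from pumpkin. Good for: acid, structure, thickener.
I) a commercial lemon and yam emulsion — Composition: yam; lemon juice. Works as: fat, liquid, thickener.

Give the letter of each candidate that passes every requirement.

A: has honey, so not vegan — no
B: has oat flour, so not oat-free — no
C: has coconut, so not tree-nut-free — out
D: has cane sugar, so not no-added-sugar — out
E: has egg yolk, so not vegan — no
F: has oat flour, so not oat-free; has white sugar, so not no-added-sugar — reject
G: no oats, vegan — valid
H: nothing on the exclusion list — valid
I: only lemon juice and yam; none excluded — OK

G, H, I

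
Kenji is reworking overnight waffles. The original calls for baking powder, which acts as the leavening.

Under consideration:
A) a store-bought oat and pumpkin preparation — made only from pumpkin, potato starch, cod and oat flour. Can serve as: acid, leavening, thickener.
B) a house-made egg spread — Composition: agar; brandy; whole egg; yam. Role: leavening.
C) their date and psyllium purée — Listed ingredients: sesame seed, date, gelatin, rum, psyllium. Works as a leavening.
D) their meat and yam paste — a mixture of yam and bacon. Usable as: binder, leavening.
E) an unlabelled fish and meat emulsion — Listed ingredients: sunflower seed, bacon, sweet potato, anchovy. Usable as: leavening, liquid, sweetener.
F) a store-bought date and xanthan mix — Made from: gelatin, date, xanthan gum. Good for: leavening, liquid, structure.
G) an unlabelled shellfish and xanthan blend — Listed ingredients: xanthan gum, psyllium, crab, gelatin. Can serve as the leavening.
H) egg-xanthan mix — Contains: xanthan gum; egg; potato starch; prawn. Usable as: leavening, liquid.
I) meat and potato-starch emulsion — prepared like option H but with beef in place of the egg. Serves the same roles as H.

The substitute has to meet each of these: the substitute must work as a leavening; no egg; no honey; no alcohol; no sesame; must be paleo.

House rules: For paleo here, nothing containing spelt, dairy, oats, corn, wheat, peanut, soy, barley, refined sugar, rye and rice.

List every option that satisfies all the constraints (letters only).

A: has oat flour, so not paleo — out
B: has brandy, so not alcohol-free; has whole egg, so not egg-free — reject
C: has rum, so not alcohol-free; has sesame seed, so not sesame-free — out
D: works as a leavening, no honey, no sesame — keep
E: no honey, no alcohol — valid
F: only gelatin, xanthan gum, and date; none excluded — OK
G: no egg, no sesame — keep
H: has egg, so not egg-free — no
I: works as a leavening, paleo, no sesame — keep

D, E, F, G, I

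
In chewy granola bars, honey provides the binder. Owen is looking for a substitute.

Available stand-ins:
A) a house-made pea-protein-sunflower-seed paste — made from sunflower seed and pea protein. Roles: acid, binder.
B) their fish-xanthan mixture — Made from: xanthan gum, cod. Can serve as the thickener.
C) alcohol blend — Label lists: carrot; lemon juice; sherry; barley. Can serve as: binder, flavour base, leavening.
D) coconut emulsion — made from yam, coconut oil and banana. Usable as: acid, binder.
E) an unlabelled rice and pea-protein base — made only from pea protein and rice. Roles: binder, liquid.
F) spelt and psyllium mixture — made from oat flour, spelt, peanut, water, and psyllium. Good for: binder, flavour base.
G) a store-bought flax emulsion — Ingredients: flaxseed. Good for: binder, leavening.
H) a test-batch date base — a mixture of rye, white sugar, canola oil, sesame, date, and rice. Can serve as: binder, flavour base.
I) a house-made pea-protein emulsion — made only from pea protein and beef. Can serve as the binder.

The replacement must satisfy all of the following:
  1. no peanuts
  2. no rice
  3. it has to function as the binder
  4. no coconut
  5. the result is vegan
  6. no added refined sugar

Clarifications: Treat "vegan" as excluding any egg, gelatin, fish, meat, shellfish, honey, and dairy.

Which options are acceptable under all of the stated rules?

A, C, G

A: every rule checks out — OK
B: not usable as a binder; has cod, so not vegan — out
C: nothing on the exclusion list — keep
D: has coconut oil, so not coconut-free — out
E: has rice, so not rice-free — out
F: has peanut, so not peanut-free — no
G: nothing on the exclusion list — keep
H: has rice, so not rice-free; has white sugar, so not no-added-sugar — no
I: has beef, so not vegan — out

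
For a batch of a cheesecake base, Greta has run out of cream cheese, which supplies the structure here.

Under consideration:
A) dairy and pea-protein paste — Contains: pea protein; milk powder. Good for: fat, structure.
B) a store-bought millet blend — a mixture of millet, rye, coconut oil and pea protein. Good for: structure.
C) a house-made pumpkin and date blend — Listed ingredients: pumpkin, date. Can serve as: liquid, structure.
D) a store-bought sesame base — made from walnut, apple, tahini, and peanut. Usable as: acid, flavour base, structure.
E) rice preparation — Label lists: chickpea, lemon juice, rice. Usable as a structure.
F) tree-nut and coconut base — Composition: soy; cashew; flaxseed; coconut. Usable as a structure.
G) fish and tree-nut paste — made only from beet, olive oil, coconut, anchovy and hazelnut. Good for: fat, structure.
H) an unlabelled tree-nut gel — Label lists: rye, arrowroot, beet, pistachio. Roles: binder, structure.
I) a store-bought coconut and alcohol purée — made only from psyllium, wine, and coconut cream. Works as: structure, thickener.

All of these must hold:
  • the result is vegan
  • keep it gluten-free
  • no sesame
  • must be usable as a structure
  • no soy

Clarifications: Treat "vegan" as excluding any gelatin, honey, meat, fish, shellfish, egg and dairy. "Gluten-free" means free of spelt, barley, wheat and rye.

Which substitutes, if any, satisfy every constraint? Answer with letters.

C, E, I

A: has milk powder, so not vegan — no
B: has rye, so not gluten-free — reject
C: no sesame, vegan — keep
D: has tahini, so not sesame-free — no
E: every rule checks out — keep
F: has soy, so not soy-free — out
G: has anchovy, so not vegan — out
H: has rye, so not gluten-free — out
I: only wine, coconut cream, and psyllium; none excluded — keep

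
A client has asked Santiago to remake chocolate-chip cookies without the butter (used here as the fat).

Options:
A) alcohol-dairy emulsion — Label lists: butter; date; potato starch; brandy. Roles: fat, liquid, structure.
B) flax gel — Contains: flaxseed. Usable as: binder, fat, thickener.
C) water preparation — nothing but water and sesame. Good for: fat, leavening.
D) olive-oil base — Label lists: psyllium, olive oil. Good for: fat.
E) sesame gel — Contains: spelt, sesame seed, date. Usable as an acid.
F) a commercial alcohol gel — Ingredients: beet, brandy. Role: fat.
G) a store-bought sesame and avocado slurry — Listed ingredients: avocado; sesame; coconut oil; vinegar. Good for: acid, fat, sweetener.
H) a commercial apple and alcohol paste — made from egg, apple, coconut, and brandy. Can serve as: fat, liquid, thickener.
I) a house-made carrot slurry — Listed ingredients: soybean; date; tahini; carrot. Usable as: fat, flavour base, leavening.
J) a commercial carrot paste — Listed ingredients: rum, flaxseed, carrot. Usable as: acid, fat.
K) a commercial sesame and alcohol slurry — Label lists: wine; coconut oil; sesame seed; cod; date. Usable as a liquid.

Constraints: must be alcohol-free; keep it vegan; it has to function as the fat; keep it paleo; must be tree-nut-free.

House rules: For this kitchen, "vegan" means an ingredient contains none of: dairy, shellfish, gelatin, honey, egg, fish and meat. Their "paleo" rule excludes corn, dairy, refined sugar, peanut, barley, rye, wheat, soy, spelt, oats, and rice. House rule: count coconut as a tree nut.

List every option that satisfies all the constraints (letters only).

B, C, D

A: has butter, so not vegan; has butter, so not paleo (and 1 more) — no
B: all constraints satisfied — valid
C: nothing on the exclusion list — OK
D: only olive oil and psyllium; none excluded — keep
E: not usable as a fat; has spelt, so not paleo — out
F: has brandy, so not alcohol-free — reject
G: has coconut oil, so not tree-nut-free — no
H: has egg, so not vegan; has brandy, so not alcohol-free (and 1 more) — reject
I: has soybean, so not paleo — reject
J: has rum, so not alcohol-free — out
K: not usable as a fat; has cod, so not vegan (and 2 more) — out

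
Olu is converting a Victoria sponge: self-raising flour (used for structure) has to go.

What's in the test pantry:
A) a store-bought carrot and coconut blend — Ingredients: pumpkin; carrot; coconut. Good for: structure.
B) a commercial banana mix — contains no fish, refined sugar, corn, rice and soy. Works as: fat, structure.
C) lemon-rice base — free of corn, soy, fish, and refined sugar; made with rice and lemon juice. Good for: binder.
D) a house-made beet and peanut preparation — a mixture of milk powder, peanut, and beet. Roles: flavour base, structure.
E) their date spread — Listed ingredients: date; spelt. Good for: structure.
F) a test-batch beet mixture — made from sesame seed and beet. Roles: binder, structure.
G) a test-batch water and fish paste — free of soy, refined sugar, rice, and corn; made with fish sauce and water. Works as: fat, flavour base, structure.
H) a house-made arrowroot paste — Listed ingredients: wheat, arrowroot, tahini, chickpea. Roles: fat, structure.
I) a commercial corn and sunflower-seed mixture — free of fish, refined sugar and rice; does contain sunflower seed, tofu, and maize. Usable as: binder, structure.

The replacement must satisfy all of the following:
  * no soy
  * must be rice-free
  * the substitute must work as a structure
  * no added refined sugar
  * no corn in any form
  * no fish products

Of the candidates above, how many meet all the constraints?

A: nothing on the exclusion list — keep
B: works as a structure, no rice, no soy — OK
C: not usable as a structure; has rice, so not rice-free — reject
D: no corn, no refined sugar — keep
E: only spelt and date; none excluded — keep
F: all constraints satisfied — valid
G: has fish sauce, so not fish-free — reject
H: works as a structure, no refined sugar, no rice — OK
I: has tofu, so not soy-free; has maize, so not corn-free — out

6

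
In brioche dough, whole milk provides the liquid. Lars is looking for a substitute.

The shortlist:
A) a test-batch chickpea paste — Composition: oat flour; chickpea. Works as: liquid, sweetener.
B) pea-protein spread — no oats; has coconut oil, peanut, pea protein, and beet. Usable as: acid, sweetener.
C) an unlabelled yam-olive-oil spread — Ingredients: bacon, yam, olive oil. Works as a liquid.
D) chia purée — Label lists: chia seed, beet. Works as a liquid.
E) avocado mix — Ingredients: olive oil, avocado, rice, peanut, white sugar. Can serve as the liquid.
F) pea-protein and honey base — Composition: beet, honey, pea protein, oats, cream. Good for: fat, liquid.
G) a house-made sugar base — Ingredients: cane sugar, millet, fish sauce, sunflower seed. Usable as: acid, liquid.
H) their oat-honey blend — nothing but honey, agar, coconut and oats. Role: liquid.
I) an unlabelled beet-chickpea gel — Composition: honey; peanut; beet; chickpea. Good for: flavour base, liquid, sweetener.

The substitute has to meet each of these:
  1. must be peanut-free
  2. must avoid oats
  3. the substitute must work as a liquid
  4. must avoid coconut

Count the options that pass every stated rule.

3

A: has oat flour, so not oat-free — out
B: not usable as a liquid; has coconut oil, so not coconut-free (and 1 more) — reject
C: works as a liquid, no coconut, no oats — keep
D: only chia seed and beet; none excluded — OK
E: has peanut, so not peanut-free — no
F: has oats, so not oat-free — reject
G: every rule checks out — valid
H: has oats, so not oat-free; has coconut, so not coconut-free — no
I: has peanut, so not peanut-free — out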